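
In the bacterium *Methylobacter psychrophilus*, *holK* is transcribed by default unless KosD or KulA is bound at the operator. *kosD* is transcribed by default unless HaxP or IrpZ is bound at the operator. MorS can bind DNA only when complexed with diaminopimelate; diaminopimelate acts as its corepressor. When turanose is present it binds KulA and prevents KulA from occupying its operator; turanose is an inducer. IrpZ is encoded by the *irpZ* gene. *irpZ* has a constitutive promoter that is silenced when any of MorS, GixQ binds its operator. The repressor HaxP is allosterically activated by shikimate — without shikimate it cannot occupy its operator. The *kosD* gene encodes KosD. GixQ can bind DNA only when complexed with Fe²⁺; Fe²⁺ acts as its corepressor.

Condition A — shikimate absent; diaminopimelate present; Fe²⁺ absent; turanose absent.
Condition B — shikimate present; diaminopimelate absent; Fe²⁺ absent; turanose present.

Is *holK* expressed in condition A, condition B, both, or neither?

Condition A:
Shikimate is absent, so HaxP is inactive.
Diaminopimelate is present, so MorS is active.
Fe²⁺ is absent, so GixQ is inactive.
With repressor MorS bound, *irpZ* is not transcribed.
So IrpZ is not produced.
With no repressor bound, *kosD* is transcribed.
So KosD is produced and active.
Turanose is absent, so KulA is active.
With repressor KosD bound, *holK* is not transcribed.
→ *holK* is OFF in A.
Condition B:
Shikimate is present, so HaxP is active.
Diaminopimelate is absent, so MorS is inactive.
Fe²⁺ is absent, so GixQ is inactive.
With no repressor bound, *irpZ* is transcribed.
So IrpZ is produced and active.
With repressor HaxP bound, *kosD* is not transcribed.
So KosD is not produced.
Turanose is present, so KulA is inactive.
With no repressor bound, *holK* is transcribed.
→ *holK* is ON in B.

B only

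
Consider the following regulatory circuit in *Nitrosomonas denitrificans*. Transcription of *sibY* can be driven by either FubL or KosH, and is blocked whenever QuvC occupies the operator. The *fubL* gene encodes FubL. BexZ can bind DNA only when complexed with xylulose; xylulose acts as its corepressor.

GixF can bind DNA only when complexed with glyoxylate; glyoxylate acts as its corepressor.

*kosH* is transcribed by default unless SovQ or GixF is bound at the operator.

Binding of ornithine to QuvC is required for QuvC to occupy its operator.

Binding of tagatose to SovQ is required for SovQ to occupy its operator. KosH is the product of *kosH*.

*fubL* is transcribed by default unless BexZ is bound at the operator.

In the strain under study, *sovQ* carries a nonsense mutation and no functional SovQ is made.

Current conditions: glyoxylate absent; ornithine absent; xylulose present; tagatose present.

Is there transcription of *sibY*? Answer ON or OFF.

Ornithine is absent, so QuvC is inactive.
Xylulose is present, so BexZ is active.
With repressor BexZ bound, *fubL* is not transcribed.
So FubL is not produced.
SovQ is non-functional in this strain, so it has no effect.
Glyoxylate is absent, so GixF is inactive.
With no repressor bound, *kosH* is transcribed.
So KosH is produced and active.
Activator KosH is present, so *sibY* is transcribed.

ON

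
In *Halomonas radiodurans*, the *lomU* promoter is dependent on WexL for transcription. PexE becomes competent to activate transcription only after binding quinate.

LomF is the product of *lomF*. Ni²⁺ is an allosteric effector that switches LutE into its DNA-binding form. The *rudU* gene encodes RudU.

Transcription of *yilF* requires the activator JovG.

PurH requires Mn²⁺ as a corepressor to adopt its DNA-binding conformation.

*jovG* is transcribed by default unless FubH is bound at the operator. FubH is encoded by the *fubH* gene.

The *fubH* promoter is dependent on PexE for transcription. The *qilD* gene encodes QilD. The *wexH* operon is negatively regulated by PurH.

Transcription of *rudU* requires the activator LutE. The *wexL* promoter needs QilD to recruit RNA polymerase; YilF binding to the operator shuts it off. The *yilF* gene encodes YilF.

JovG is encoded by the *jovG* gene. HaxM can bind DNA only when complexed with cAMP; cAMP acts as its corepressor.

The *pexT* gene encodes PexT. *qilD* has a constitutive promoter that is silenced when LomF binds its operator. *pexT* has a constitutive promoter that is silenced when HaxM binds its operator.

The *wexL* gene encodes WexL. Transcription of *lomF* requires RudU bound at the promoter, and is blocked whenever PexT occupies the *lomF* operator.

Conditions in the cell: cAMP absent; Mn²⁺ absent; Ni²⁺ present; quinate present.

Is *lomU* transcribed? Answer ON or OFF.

Ni²⁺ is present, so LutE is active.
No repressor is bound and LutE is active, so *rudU* is transcribed.
So RudU is produced and active.
cAMP is absent, so HaxM is inactive.
With no repressor bound, *pexT* is transcribed.
So PexT is produced and active.
With repressor PexT bound, *lomF* is not transcribed.
So LomF is not produced.
With no repressor bound, *qilD* is transcribed.
So QilD is produced and active.
Quinate is present, so PexE is active.
No repressor is bound and PexE is active, so *fubH* is transcribed.
So FubH is produced and active.
With repressor FubH bound, *jovG* is not transcribed.
So JovG is not produced.
Required activator JovG is absent, so *yilF* is not transcribed.
So YilF is not produced.
No repressor is bound and QilD is active, so *wexL* is transcribed.
So WexL is produced and active.
No repressor is bound and WexL is active, so *lomU* is transcribed.

ON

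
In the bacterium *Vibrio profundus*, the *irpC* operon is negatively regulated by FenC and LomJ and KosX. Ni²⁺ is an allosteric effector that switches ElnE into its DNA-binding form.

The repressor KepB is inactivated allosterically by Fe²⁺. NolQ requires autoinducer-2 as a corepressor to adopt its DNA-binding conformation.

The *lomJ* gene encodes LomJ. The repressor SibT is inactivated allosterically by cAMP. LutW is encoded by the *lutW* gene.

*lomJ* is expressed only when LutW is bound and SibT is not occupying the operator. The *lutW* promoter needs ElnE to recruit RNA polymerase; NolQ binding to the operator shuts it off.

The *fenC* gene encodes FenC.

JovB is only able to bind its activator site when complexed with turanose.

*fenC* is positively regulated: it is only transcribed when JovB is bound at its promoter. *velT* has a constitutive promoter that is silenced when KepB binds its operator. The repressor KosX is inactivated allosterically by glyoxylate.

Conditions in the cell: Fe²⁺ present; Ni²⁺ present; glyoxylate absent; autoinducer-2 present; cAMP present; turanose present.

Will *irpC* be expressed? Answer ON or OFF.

OFF

Turanose is present, so JovB is active.
No repressor is bound and JovB is active, so *fenC* is transcribed.
So FenC is produced and active.
Autoinducer-2 is present, so NolQ is active.
Ni²⁺ is present, so ElnE is active.
With repressor NolQ bound, *lutW* is not transcribed.
So LutW is not produced.
cAMP is present, so SibT is inactive.
Required activator LutW is absent, so *lomJ* is not transcribed.
So LomJ is not produced.
Glyoxylate is absent, so KosX is active.
With repressor FenC bound, *irpC* is not transcribed.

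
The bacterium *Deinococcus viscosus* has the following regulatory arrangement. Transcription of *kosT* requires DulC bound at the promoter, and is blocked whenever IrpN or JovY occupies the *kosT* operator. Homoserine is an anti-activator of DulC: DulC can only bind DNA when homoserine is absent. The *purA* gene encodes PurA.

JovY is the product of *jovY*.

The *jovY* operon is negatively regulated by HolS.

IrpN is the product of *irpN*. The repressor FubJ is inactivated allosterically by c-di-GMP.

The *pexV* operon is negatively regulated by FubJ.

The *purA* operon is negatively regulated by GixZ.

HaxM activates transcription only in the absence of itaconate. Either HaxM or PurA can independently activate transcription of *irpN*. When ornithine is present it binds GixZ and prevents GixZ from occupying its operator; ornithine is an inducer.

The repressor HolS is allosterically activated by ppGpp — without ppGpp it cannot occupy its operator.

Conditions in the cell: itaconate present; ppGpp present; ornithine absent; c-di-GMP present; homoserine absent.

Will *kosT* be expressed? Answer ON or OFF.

ON

Itaconate is present, so HaxM is inactive.
Ornithine is absent, so GixZ is active.
With repressor GixZ bound, *purA* is not transcribed.
So PurA is not produced.
No activator is available at the *irpN* promoter, so *irpN* is not transcribed.
So IrpN is not produced.
Homoserine is absent, so DulC is active.
ppGpp is present, so HolS is active.
With repressor HolS bound, *jovY* is not transcribed.
So JovY is not produced.
No repressor is bound and DulC is active, so *kosT* is transcribed.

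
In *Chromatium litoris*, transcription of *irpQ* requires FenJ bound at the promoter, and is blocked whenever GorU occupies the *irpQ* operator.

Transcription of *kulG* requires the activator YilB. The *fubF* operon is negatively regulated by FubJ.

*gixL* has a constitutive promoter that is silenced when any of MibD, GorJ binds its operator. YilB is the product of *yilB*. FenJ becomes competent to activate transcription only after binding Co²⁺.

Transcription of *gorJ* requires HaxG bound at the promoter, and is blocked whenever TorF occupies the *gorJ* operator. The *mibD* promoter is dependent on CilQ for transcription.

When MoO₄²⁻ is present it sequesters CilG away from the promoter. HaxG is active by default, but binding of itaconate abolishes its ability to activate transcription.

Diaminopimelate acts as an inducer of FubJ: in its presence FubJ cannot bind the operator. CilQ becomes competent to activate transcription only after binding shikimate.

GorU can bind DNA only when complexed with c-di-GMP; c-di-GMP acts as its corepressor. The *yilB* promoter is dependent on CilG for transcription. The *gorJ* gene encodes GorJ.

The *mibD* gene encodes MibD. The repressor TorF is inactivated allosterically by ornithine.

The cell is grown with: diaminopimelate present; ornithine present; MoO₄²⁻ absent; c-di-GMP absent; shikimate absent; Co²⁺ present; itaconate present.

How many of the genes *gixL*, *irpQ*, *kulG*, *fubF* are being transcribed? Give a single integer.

4

Shikimate is absent, so CilQ is inactive.
Required activator CilQ is absent, so *mibD* is not transcribed.
So MibD is not produced.
Ornithine is present, so TorF is inactive.
Itaconate is present, so HaxG is inactive.
Required activator HaxG is absent, so *gorJ* is not transcribed.
So GorJ is not produced.
With no repressor bound, *gixL* is transcribed.
→ *gixL* is ON.
Co²⁺ is present, so FenJ is active.
c-di-GMP is absent, so GorU is inactive.
No repressor is bound and FenJ is active, so *irpQ* is transcribed.
→ *irpQ* is ON.
MoO₄²⁻ is absent, so CilG is active.
No repressor is bound and CilG is active, so *yilB* is transcribed.
So YilB is produced and active.
No repressor is bound and YilB is active, so *kulG* is transcribed.
→ *kulG* is ON.
Diaminopimelate is present, so FubJ is inactive.
With no repressor bound, *fubF* is transcribed.
→ *fubF* is ON.
4 of the 4 genes are transcribed.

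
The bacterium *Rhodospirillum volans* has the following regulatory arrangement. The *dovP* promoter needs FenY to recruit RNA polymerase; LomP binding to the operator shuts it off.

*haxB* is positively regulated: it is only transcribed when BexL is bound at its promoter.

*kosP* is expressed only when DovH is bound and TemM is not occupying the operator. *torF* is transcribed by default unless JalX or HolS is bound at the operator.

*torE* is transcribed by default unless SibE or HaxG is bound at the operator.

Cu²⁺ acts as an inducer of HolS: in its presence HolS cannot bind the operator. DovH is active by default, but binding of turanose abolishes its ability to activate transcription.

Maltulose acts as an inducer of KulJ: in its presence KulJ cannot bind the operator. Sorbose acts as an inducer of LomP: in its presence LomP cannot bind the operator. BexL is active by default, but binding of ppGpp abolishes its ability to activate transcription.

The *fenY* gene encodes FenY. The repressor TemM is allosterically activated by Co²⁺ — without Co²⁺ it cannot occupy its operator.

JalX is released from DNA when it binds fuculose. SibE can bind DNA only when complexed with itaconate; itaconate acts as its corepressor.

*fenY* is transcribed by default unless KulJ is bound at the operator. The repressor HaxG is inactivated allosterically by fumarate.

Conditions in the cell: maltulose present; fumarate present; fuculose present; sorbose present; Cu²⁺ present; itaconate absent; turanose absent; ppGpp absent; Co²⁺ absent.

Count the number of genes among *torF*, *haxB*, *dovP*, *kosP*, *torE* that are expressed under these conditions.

Fuculose is present, so JalX is inactive.
Cu²⁺ is present, so HolS is inactive.
With no repressor bound, *torF* is transcribed.
→ *torF* is ON.
ppGpp is absent, so BexL is active.
No repressor is bound and BexL is active, so *haxB* is transcribed.
→ *haxB* is ON.
Maltulose is present, so KulJ is inactive.
With no repressor bound, *fenY* is transcribed.
So FenY is produced and active.
Sorbose is present, so LomP is inactive.
No repressor is bound and FenY is active, so *dovP* is transcribed.
→ *dovP* is ON.
Co²⁺ is absent, so TemM is inactive.
Turanose is absent, so DovH is active.
No repressor is bound and DovH is active, so *kosP* is transcribed.
→ *kosP* is ON.
Itaconate is absent, so SibE is inactive.
Fumarate is present, so HaxG is inactive.
With no repressor bound, *torE* is transcribed.
→ *torE* is ON.
5 of the 5 genes are transcribed.

5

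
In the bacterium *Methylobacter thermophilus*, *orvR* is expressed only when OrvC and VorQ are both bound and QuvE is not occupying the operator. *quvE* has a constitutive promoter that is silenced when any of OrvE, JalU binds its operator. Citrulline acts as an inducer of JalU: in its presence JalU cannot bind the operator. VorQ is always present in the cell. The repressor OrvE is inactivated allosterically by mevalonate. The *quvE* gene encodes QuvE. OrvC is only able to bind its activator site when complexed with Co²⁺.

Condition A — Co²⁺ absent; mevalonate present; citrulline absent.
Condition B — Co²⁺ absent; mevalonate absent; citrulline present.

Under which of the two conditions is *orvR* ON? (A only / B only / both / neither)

Condition A:
Co²⁺ is absent, so OrvC is inactive.
VorQ is produced constitutively and is active.
Mevalonate is present, so OrvE is inactive.
Citrulline is absent, so JalU is active.
With repressor JalU bound, *quvE* is not transcribed.
So QuvE is not produced.
Required activator OrvC is absent, so *orvR* is not transcribed.
→ *orvR* is OFF in A.
Condition B:
Co²⁺ is absent, so OrvC is inactive.
VorQ is produced constitutively and is active.
Mevalonate is absent, so OrvE is active.
Citrulline is present, so JalU is inactive.
With repressor OrvE bound, *quvE* is not transcribed.
So QuvE is not produced.
Required activator OrvC is absent, so *orvR* is not transcribed.
→ *orvR* is OFF in B.

neither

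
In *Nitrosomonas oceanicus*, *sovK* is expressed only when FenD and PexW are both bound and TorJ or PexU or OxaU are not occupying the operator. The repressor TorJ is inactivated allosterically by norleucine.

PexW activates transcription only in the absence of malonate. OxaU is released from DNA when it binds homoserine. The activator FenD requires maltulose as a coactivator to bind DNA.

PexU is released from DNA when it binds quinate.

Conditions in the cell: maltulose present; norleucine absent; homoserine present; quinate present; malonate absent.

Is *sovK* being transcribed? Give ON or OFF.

OFF

Norleucine is absent, so TorJ is active.
Quinate is present, so PexU is inactive.
Maltulose is present, so FenD is active.
Homoserine is present, so OxaU is inactive.
Malonate is absent, so PexW is active.
With repressor TorJ bound, *sovK* is not transcribed.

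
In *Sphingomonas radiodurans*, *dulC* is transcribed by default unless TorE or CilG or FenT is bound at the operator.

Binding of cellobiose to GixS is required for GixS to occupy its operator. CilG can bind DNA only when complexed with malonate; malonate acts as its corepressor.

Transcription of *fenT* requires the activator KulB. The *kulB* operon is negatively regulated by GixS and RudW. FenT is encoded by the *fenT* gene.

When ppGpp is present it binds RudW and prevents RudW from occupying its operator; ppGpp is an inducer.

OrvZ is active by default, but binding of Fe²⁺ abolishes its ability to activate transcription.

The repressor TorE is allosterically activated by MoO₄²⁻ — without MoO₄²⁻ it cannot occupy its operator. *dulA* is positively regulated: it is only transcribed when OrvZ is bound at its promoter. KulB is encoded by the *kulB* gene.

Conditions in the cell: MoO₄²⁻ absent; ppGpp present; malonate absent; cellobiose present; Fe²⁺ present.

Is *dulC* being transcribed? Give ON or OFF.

ON

MoO₄²⁻ is absent, so TorE is inactive.
Malonate is absent, so CilG is inactive.
Cellobiose is present, so GixS is active.
ppGpp is present, so RudW is inactive.
With repressor GixS bound, *kulB* is not transcribed.
So KulB is not produced.
Required activator KulB is absent, so *fenT* is not transcribed.
So FenT is not produced.
With no repressor bound, *dulC* is transcribed.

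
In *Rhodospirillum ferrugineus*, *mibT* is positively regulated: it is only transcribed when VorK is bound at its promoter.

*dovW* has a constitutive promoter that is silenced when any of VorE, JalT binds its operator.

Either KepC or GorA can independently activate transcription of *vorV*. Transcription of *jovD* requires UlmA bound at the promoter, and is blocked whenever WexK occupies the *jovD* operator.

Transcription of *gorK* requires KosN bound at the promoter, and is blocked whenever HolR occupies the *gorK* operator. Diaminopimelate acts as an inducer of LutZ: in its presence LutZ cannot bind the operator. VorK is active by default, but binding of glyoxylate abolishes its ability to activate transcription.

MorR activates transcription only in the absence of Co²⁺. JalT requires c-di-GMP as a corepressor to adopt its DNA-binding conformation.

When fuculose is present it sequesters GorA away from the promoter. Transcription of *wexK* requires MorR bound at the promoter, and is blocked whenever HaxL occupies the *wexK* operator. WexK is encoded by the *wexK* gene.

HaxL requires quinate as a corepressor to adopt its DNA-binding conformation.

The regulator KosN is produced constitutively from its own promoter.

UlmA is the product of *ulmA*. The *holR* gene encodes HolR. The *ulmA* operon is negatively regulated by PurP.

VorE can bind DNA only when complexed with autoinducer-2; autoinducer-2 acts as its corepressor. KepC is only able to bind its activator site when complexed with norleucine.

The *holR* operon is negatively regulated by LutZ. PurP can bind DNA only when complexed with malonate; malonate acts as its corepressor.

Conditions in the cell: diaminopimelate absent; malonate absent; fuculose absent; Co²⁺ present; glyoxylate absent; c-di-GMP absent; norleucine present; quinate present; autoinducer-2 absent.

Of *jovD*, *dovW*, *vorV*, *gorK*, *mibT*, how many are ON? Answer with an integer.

Co²⁺ is present, so MorR is inactive.
Quinate is present, so HaxL is active.
With repressor HaxL bound, *wexK* is not transcribed.
So WexK is not produced.
Malonate is absent, so PurP is inactive.
With no repressor bound, *ulmA* is transcribed.
So UlmA is produced and active.
No repressor is bound and UlmA is active, so *jovD* is transcribed.
→ *jovD* is ON.
Autoinducer-2 is absent, so VorE is inactive.
c-di-GMP is absent, so JalT is inactive.
With no repressor bound, *dovW* is transcribed.
→ *dovW* is ON.
Norleucine is present, so KepC is active.
Fuculose is absent, so GorA is active.
Activator KepC is present, so *vorV* is transcribed.
→ *vorV* is ON.
KosN is produced constitutively and is active.
Diaminopimelate is absent, so LutZ is active.
With repressor LutZ bound, *holR* is not transcribed.
So HolR is not produced.
No repressor is bound and KosN is active, so *gorK* is transcribed.
→ *gorK* is ON.
Glyoxylate is absent, so VorK is active.
No repressor is bound and VorK is active, so *mibT* is transcribed.
→ *mibT* is ON.
5 of the 5 genes are transcribed.

5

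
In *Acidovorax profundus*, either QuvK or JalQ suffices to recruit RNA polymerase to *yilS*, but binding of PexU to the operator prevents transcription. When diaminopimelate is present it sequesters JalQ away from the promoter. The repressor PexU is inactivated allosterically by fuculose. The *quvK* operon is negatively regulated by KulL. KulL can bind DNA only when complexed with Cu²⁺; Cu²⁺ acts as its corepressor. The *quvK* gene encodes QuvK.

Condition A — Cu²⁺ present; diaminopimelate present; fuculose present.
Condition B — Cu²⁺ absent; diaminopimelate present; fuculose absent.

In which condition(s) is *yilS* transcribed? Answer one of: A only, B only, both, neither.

neither

Condition A:
Cu²⁺ is present, so KulL is active.
With repressor KulL bound, *quvK* is not transcribed.
So QuvK is not produced.
Diaminopimelate is present, so JalQ is inactive.
Fuculose is present, so PexU is inactive.
No activator is available at the *yilS* promoter, so *yilS* is not transcribed.
→ *yilS* is OFF in A.
Condition B:
Cu²⁺ is absent, so KulL is inactive.
With no repressor bound, *quvK* is transcribed.
So QuvK is produced and active.
Diaminopimelate is present, so JalQ is inactive.
Fuculose is absent, so PexU is active.
With repressor PexU bound, *yilS* is not transcribed.
→ *yilS* is OFF in B.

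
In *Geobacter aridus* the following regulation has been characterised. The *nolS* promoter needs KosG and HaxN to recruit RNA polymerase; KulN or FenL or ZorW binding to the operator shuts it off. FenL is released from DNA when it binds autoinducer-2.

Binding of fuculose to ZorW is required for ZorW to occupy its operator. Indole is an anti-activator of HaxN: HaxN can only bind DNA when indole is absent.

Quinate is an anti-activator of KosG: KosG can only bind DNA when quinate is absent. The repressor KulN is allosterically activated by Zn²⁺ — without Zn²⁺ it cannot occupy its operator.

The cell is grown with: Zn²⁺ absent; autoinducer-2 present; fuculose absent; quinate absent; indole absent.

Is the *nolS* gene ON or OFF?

Zn²⁺ is absent, so KulN is inactive.
Autoinducer-2 is present, so FenL is inactive.
Fuculose is absent, so ZorW is inactive.
Quinate is absent, so KosG is active.
Indole is absent, so HaxN is active.
No repressor is bound and KosG and HaxN are active, so *nolS* is transcribed.

ON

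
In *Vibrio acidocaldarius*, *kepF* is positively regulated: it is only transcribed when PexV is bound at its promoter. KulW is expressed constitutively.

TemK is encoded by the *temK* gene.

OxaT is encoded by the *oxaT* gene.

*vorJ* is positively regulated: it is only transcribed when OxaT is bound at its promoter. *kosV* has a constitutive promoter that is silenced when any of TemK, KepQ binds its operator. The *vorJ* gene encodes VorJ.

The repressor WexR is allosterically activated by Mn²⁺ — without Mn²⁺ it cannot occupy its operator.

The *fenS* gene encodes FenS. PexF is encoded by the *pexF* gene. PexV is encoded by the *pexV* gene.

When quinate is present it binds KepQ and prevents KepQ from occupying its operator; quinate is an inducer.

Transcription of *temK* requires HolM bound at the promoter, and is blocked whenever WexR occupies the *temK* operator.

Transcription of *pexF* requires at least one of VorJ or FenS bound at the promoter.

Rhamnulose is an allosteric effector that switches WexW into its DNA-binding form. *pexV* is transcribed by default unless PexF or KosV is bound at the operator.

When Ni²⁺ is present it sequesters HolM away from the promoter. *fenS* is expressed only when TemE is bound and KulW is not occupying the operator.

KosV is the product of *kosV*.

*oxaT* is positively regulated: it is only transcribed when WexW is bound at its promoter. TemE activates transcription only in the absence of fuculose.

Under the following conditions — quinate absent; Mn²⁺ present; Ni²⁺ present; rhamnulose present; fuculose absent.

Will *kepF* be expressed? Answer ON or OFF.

OFF

Rhamnulose is present, so WexW is active.
No repressor is bound and WexW is active, so *oxaT* is transcribed.
So OxaT is produced and active.
No repressor is bound and OxaT is active, so *vorJ* is transcribed.
So VorJ is produced and active.
Fuculose is absent, so TemE is active.
KulW is produced constitutively and is active.
With repressor KulW bound, *fenS* is not transcribed.
So FenS is not produced.
Activator VorJ is present, so *pexF* is transcribed.
So PexF is produced and active.
Mn²⁺ is present, so WexR is active.
Ni²⁺ is present, so HolM is inactive.
With repressor WexR bound, *temK* is not transcribed.
So TemK is not produced.
Quinate is absent, so KepQ is active.
With repressor KepQ bound, *kosV* is not transcribed.
So KosV is not produced.
With repressor PexF bound, *pexV* is not transcribed.
So PexV is not produced.
Required activator PexV is absent, so *kepF* is not transcribed.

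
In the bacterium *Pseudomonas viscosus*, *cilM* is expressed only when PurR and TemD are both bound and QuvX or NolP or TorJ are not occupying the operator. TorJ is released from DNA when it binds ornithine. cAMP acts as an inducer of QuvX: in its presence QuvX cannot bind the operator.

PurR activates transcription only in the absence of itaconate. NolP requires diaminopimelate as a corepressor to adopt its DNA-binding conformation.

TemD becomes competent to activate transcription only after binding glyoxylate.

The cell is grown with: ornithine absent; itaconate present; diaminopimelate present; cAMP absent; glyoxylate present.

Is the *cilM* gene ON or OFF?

cAMP is absent, so QuvX is active.
Itaconate is present, so PurR is inactive.
Glyoxylate is present, so TemD is active.
Diaminopimelate is present, so NolP is active.
Ornithine is absent, so TorJ is active.
With repressor QuvX bound, *cilM* is not transcribed.

OFF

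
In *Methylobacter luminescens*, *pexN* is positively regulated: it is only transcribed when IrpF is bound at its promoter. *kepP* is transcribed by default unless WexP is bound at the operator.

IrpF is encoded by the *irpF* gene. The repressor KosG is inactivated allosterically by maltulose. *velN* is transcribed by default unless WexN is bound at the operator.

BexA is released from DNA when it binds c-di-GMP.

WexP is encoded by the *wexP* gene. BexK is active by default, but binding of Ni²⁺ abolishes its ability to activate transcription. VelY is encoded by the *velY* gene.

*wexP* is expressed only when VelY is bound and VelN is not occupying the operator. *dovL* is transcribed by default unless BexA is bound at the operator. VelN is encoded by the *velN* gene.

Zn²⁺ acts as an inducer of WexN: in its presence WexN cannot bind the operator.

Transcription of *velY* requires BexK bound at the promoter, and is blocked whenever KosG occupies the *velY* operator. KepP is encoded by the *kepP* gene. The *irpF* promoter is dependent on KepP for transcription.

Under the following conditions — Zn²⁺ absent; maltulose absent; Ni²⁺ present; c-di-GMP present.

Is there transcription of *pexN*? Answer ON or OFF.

ON

Maltulose is absent, so KosG is active.
Ni²⁺ is present, so BexK is inactive.
With repressor KosG bound, *velY* is not transcribed.
So VelY is not produced.
Zn²⁺ is absent, so WexN is active.
With repressor WexN bound, *velN* is not transcribed.
So VelN is not produced.
Required activator VelY is absent, so *wexP* is not transcribed.
So WexP is not produced.
With no repressor bound, *kepP* is transcribed.
So KepP is produced and active.
No repressor is bound and KepP is active, so *irpF* is transcribed.
So IrpF is produced and active.
No repressor is bound and IrpF is active, so *pexN* is transcribed.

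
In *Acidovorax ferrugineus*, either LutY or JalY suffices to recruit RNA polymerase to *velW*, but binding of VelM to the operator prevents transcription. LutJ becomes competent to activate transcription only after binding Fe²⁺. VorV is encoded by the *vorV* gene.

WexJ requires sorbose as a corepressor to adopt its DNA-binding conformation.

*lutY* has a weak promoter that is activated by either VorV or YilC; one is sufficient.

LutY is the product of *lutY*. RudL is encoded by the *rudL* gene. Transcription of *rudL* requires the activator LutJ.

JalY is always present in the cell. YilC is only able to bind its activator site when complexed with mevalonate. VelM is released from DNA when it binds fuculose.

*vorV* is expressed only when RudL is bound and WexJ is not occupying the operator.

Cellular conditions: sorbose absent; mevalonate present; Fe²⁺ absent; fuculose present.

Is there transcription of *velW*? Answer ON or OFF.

ON

Sorbose is absent, so WexJ is inactive.
Fe²⁺ is absent, so LutJ is inactive.
Required activator LutJ is absent, so *rudL* is not transcribed.
So RudL is not produced.
Required activator RudL is absent, so *vorV* is not transcribed.
So VorV is not produced.
Mevalonate is present, so YilC is active.
Activator YilC is present, so *lutY* is transcribed.
So LutY is produced and active.
Fuculose is present, so VelM is inactive.
JalY is produced constitutively and is active.
Activator LutY is present, so *velW* is transcribed.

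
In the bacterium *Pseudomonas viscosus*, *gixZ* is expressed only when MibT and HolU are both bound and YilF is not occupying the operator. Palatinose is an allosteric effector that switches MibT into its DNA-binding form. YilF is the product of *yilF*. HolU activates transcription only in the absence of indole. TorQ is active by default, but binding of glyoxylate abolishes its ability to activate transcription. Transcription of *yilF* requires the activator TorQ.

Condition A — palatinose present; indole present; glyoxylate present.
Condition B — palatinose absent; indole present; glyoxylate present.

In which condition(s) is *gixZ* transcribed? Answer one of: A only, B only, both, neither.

Condition A:
Palatinose is present, so MibT is active.
Indole is present, so HolU is inactive.
Glyoxylate is present, so TorQ is inactive.
Required activator TorQ is absent, so *yilF* is not transcribed.
So YilF is not produced.
Required activator HolU is absent, so *gixZ* is not transcribed.
→ *gixZ* is OFF in A.
Condition B:
Palatinose is absent, so MibT is inactive.
Indole is present, so HolU is inactive.
Glyoxylate is present, so TorQ is inactive.
Required activator TorQ is absent, so *yilF* is not transcribed.
So YilF is not produced.
Required activator MibT is absent, so *gixZ* is not transcribed.
→ *gixZ* is OFF in B.

neither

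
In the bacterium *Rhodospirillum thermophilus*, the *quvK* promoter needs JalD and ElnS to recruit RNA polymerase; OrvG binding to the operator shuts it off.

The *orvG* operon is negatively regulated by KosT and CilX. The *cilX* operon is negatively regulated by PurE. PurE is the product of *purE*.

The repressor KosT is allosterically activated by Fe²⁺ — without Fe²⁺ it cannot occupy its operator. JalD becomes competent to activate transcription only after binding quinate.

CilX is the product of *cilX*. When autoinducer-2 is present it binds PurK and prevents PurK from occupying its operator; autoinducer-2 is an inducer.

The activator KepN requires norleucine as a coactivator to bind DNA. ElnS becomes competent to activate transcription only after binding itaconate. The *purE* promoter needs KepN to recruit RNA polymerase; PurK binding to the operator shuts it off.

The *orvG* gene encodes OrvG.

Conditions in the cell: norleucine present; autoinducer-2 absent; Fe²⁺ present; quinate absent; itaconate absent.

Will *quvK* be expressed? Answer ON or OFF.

Quinate is absent, so JalD is inactive.
Itaconate is absent, so ElnS is inactive.
Fe²⁺ is present, so KosT is active.
Norleucine is present, so KepN is active.
Autoinducer-2 is absent, so PurK is active.
With repressor PurK bound, *purE* is not transcribed.
So PurE is not produced.
With no repressor bound, *cilX* is transcribed.
So CilX is produced and active.
With repressor KosT bound, *orvG* is not transcribed.
So OrvG is not produced.
Required activator JalD is absent, so *quvK* is not transcribed.

OFF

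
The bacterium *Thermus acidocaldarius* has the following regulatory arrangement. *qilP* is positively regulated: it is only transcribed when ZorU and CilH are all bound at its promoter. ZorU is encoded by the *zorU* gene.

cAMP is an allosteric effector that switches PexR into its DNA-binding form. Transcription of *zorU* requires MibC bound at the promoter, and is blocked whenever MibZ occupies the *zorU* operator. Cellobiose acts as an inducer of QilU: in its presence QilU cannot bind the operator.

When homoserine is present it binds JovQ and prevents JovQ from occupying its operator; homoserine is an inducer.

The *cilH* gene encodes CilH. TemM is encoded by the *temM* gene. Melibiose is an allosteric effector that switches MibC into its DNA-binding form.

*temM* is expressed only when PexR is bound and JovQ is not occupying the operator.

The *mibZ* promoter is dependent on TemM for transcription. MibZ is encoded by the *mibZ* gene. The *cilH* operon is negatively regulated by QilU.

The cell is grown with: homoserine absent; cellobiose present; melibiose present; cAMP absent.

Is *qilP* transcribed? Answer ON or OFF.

Homoserine is absent, so JovQ is active.
cAMP is absent, so PexR is inactive.
With repressor JovQ bound, *temM* is not transcribed.
So TemM is not produced.
Required activator TemM is absent, so *mibZ* is not transcribed.
So MibZ is not produced.
Melibiose is present, so MibC is active.
No repressor is bound and MibC is active, so *zorU* is transcribed.
So ZorU is produced and active.
Cellobiose is present, so QilU is inactive.
With no repressor bound, *cilH* is transcribed.
So CilH is produced and active.
No repressor is bound and ZorU and CilH are active, so *qilP* is transcribed.

ON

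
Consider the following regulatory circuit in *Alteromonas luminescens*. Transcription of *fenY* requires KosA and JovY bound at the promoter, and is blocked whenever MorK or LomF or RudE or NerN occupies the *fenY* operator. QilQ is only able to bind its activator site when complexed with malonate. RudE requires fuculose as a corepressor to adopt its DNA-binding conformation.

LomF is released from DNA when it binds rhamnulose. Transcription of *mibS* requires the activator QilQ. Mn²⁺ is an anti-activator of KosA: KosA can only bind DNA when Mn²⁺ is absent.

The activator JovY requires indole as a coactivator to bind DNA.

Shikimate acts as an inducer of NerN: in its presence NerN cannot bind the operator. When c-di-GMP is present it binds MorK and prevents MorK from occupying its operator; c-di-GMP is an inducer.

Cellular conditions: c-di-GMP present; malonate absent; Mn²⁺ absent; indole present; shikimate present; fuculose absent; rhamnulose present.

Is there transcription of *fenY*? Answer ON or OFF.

ON

c-di-GMP is present, so MorK is inactive.
Mn²⁺ is absent, so KosA is active.
Rhamnulose is present, so LomF is inactive.
Fuculose is absent, so RudE is inactive.
Shikimate is present, so NerN is inactive.
Indole is present, so JovY is active.
No repressor is bound and KosA and JovY are active, so *fenY* is transcribed.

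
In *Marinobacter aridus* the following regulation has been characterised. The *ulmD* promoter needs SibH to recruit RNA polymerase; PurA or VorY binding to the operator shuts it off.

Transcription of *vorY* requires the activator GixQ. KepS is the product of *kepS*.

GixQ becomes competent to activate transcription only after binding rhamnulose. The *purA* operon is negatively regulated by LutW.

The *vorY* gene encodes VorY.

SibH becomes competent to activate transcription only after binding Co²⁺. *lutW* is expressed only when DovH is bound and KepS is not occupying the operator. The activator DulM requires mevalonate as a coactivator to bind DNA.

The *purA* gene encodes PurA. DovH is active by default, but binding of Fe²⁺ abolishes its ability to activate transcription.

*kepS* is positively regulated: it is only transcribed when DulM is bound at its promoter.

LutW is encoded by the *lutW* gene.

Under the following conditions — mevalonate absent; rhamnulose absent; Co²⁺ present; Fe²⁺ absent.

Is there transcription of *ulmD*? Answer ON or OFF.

Co²⁺ is present, so SibH is active.
Mevalonate is absent, so DulM is inactive.
Required activator DulM is absent, so *kepS* is not transcribed.
So KepS is not produced.
Fe²⁺ is absent, so DovH is active.
No repressor is bound and DovH is active, so *lutW* is transcribed.
So LutW is produced and active.
With repressor LutW bound, *purA* is not transcribed.
So PurA is not produced.
Rhamnulose is absent, so GixQ is inactive.
Required activator GixQ is absent, so *vorY* is not transcribed.
So VorY is not produced.
No repressor is bound and SibH is active, so *ulmD* is transcribed.

ON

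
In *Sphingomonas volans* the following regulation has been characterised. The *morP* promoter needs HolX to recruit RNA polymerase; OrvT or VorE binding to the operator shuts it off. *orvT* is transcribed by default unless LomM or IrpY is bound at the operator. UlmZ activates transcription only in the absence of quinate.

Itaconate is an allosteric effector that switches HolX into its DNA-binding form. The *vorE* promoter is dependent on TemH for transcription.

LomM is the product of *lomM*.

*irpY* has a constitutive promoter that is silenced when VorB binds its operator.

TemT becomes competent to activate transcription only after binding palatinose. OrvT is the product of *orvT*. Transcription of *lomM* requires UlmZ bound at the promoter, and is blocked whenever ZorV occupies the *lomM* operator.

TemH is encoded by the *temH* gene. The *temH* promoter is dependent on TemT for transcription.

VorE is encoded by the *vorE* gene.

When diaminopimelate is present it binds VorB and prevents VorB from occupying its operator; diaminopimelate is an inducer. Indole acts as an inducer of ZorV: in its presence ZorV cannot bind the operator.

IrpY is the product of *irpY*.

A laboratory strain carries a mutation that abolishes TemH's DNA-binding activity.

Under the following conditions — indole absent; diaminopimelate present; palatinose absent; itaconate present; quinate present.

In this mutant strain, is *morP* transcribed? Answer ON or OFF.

Quinate is present, so UlmZ is inactive.
Indole is absent, so ZorV is active.
With repressor ZorV bound, *lomM* is not transcribed.
So LomM is not produced.
Diaminopimelate is present, so VorB is inactive.
With no repressor bound, *irpY* is transcribed.
So IrpY is produced and active.
With repressor IrpY bound, *orvT* is not transcribed.
So OrvT is not produced.
Itaconate is present, so HolX is active.
TemH is non-functional in this strain, so it has no effect.
Required activator TemH is absent, so *vorE* is not transcribed.
So VorE is not produced.
No repressor is bound and HolX is active, so *morP* is transcribed.

ON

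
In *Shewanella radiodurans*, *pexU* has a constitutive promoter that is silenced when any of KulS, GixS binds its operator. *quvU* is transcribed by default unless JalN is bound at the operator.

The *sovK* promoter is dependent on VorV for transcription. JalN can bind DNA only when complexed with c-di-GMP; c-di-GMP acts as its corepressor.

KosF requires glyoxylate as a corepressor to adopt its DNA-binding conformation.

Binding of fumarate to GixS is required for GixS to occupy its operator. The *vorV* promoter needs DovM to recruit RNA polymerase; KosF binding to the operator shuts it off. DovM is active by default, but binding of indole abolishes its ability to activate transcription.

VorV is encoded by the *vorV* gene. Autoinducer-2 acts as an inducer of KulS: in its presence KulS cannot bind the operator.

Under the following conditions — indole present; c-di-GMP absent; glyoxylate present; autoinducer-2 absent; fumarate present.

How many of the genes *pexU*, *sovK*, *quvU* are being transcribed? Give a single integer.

1

Autoinducer-2 is absent, so KulS is active.
Fumarate is present, so GixS is active.
With repressor KulS bound, *pexU* is not transcribed.
→ *pexU* is OFF.
Indole is present, so DovM is inactive.
Glyoxylate is present, so KosF is active.
With repressor KosF bound, *vorV* is not transcribed.
So VorV is not produced.
Required activator VorV is absent, so *sovK* is not transcribed.
→ *sovK* is OFF.
c-di-GMP is absent, so JalN is inactive.
With no repressor bound, *quvU* is transcribed.
→ *quvU* is ON.
1 of the 3 genes is transcribed.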